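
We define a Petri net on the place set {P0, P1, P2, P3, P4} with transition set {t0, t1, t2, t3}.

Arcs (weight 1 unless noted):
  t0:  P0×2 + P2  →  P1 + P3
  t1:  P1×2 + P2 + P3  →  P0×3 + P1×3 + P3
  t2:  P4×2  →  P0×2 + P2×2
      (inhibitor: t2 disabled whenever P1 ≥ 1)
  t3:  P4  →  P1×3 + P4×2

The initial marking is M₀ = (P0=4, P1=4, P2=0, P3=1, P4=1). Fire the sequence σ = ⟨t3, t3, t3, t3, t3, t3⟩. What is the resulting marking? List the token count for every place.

(P0=4, P1=22, P2=0, P3=1, P4=7)

step 1: fire t3:  (P0=4, P1=4, P2=0, P3=1, P4=1) → (P0=4, P1=7, P2=0, P3=1, P4=2)
step 2: fire t3:  (P0=4, P1=7, P2=0, P3=1, P4=2) → (P0=4, P1=10, P2=0, P3=1, P4=3)
step 3: fire t3:  (P0=4, P1=10, P2=0, P3=1, P4=3) → (P0=4, P1=13, P2=0, P3=1, P4=4)
step 4: fire t3:  (P0=4, P1=13, P2=0, P3=1, P4=4) → (P0=4, P1=16, P2=0, P3=1, P4=5)
step 5: fire t3:  (P0=4, P1=16, P2=0, P3=1, P4=5) → (P0=4, P1=19, P2=0, P3=1, P4=6)
step 6: fire t3:  (P0=4, P1=19, P2=0, P3=1, P4=6) → (P0=4, P1=22, P2=0, P3=1, P4=7)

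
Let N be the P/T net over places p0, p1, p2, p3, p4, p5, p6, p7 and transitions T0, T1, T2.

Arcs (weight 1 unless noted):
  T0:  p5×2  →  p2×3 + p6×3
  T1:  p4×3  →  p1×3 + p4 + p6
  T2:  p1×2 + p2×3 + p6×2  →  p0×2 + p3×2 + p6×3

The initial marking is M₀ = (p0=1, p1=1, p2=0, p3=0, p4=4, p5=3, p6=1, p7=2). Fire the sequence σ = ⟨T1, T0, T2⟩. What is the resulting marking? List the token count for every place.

step 1: fire T1:  (p0=1, p1=1, p2=0, p3=0, p4=4, p5=3, p6=1, p7=2) → (p0=1, p1=4, p2=0, p3=0, p4=2, p5=3, p6=2, p7=2)
step 2: fire T0:  (p0=1, p1=4, p2=0, p3=0, p4=2, p5=3, p6=2, p7=2) → (p0=1, p1=4, p2=3, p3=0, p4=2, p5=1, p6=5, p7=2)
step 3: fire T2:  (p0=1, p1=4, p2=3, p3=0, p4=2, p5=1, p6=5, p7=2) → (p0=3, p1=2, p2=0, p3=2, p4=2, p5=1, p6=6, p7=2)

(p0=3, p1=2, p2=0, p3=2, p4=2, p5=1, p6=6, p7=2)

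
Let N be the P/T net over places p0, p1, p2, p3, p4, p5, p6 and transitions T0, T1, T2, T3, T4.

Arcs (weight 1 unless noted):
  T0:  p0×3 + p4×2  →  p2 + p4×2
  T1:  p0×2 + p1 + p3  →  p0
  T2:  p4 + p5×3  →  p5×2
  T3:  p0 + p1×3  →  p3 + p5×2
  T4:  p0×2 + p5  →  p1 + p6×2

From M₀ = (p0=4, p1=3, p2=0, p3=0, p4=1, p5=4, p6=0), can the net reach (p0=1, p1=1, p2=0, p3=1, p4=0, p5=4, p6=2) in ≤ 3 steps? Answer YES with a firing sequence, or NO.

step 1: fire T2:  (p0=4, p1=3, p2=0, p3=0, p4=1, p5=4, p6=0) → (p0=4, p1=3, p2=0, p3=0, p4=0, p5=3, p6=0)
step 2: fire T3:  (p0=4, p1=3, p2=0, p3=0, p4=0, p5=3, p6=0) → (p0=3, p1=0, p2=0, p3=1, p4=0, p5=5, p6=0)
step 3: fire T4:  (p0=3, p1=0, p2=0, p3=1, p4=0, p5=5, p6=0) → (p0=1, p1=1, p2=0, p3=1, p4=0, p5=4, p6=2)

YES — reachable via ⟨T2, T3, T4⟩ (3 firings)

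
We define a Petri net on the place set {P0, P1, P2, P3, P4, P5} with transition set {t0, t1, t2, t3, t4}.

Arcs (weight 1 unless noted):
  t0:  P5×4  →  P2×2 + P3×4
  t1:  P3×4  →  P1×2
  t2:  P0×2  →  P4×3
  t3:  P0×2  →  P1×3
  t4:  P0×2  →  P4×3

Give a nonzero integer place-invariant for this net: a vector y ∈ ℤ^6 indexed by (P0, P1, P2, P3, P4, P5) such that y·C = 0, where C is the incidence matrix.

y = (P0:3, P1:2, P2:-2, P3:1, P4:2, P5:0)

Incidence matrix C (rows=places, cols=transitions):
       t0   t1   t2   t3   t4
   P0   0    0   -2   -2   -2
   P1   0    2    0    3    0
   P2   2    0    0    0    0
   P3   4   -4    0    0    0
   P4   0    0    3    0    3
   P5  -4    0    0    0    0

Candidate y = [3, 2, -2, 1, 2, 0]; check y·C column-wise:
  col t0: 3·0 + 2·0 + -2·2 + 1·4 + 2·0 + 0·-4 = 0
  col t1: 3·0 + 2·2 + -2·0 + 1·-4 + 2·0 = 0
  col t2: 3·-2 + 2·0 + -2·0 + 1·0 + 2·3 = 0
  col t3: 3·-2 + 2·3 + -2·0 + 1·0 + 2·0 = 0
  col t4: 3·-2 + 2·0 + -2·0 + 1·0 + 2·3 = 0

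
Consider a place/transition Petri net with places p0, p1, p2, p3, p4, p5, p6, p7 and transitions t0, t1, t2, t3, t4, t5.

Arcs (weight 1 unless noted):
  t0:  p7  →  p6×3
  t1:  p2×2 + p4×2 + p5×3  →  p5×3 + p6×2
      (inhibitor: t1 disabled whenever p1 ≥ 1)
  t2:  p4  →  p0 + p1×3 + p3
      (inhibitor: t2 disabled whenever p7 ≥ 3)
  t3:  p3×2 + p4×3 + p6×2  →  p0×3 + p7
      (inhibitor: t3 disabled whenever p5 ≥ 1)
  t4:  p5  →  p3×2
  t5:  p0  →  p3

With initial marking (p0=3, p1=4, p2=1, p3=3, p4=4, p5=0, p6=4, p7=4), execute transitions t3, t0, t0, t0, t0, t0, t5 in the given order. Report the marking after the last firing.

step 1: fire t3:  (p0=3, p1=4, p2=1, p3=3, p4=4, p5=0, p6=4, p7=4) → (p0=6, p1=4, p2=1, p3=1, p4=1, p5=0, p6=2, p7=5)
step 2: fire t0:  (p0=6, p1=4, p2=1, p3=1, p4=1, p5=0, p6=2, p7=5) → (p0=6, p1=4, p2=1, p3=1, p4=1, p5=0, p6=5, p7=4)
step 3: fire t0:  (p0=6, p1=4, p2=1, p3=1, p4=1, p5=0, p6=5, p7=4) → (p0=6, p1=4, p2=1, p3=1, p4=1, p5=0, p6=8, p7=3)
step 4: fire t0:  (p0=6, p1=4, p2=1, p3=1, p4=1, p5=0, p6=8, p7=3) → (p0=6, p1=4, p2=1, p3=1, p4=1, p5=0, p6=11, p7=2)
step 5: fire t0:  (p0=6, p1=4, p2=1, p3=1, p4=1, p5=0, p6=11, p7=2) → (p0=6, p1=4, p2=1, p3=1, p4=1, p5=0, p6=14, p7=1)
step 6: fire t0:  (p0=6, p1=4, p2=1, p3=1, p4=1, p5=0, p6=14, p7=1) → (p0=6, p1=4, p2=1, p3=1, p4=1, p5=0, p6=17, p7=0)
step 7: fire t5:  (p0=6, p1=4, p2=1, p3=1, p4=1, p5=0, p6=17, p7=0) → (p0=5, p1=4, p2=1, p3=2, p4=1, p5=0, p6=17, p7=0)

(p0=5, p1=4, p2=1, p3=2, p4=1, p5=0, p6=17, p7=0)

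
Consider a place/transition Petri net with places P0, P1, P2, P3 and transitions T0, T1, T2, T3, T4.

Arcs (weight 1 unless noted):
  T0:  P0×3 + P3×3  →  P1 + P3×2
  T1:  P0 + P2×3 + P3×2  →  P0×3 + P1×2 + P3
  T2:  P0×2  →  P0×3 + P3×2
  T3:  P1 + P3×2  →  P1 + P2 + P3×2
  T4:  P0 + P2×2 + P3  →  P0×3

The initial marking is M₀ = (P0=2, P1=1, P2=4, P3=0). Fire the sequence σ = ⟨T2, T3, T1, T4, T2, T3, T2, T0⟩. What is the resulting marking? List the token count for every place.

step 1: fire T2:  (P0=2, P1=1, P2=4, P3=0) → (P0=3, P1=1, P2=4, P3=2)
step 2: fire T3:  (P0=3, P1=1, P2=4, P3=2) → (P0=3, P1=1, P2=5, P3=2)
step 3: fire T1:  (P0=3, P1=1, P2=5, P3=2) → (P0=5, P1=3, P2=2, P3=1)
step 4: fire T4:  (P0=5, P1=3, P2=2, P3=1) → (P0=7, P1=3, P2=0, P3=0)
step 5: fire T2:  (P0=7, P1=3, P2=0, P3=0) → (P0=8, P1=3, P2=0, P3=2)
step 6: fire T3:  (P0=8, P1=3, P2=0, P3=2) → (P0=8, P1=3, P2=1, P3=2)
step 7: fire T2:  (P0=8, P1=3, P2=1, P3=2) → (P0=9, P1=3, P2=1, P3=4)
step 8: fire T0:  (P0=9, P1=3, P2=1, P3=4) → (P0=6, P1=4, P2=1, P3=3)

(P0=6, P1=4, P2=1, P3=3)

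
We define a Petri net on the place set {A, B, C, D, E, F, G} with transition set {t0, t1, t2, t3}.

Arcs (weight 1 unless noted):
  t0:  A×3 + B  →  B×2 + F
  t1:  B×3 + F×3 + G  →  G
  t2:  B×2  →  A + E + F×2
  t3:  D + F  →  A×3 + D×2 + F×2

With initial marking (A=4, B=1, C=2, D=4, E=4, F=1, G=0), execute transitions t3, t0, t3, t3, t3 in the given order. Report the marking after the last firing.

step 1: fire t3:  (A=4, B=1, C=2, D=4, E=4, F=1, G=0) → (A=7, B=1, C=2, D=5, E=4, F=2, G=0)
step 2: fire t0:  (A=7, B=1, C=2, D=5, E=4, F=2, G=0) → (A=4, B=2, C=2, D=5, E=4, F=3, G=0)
step 3: fire t3:  (A=4, B=2, C=2, D=5, E=4, F=3, G=0) → (A=7, B=2, C=2, D=6, E=4, F=4, G=0)
step 4: fire t3:  (A=7, B=2, C=2, D=6, E=4, F=4, G=0) → (A=10, B=2, C=2, D=7, E=4, F=5, G=0)
step 5: fire t3:  (A=10, B=2, C=2, D=7, E=4, F=5, G=0) → (A=13, B=2, C=2, D=8, E=4, F=6, G=0)

(A=13, B=2, C=2, D=8, E=4, F=6, G=0)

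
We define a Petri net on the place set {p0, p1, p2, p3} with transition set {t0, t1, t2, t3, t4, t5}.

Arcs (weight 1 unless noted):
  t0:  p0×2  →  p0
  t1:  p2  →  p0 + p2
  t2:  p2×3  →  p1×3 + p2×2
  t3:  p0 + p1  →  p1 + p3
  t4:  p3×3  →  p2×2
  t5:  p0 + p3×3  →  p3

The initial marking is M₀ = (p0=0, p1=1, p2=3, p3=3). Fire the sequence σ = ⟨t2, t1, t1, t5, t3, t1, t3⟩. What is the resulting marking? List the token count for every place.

step 1: fire t2:  (p0=0, p1=1, p2=3, p3=3) → (p0=0, p1=4, p2=2, p3=3)
step 2: fire t1:  (p0=0, p1=4, p2=2, p3=3) → (p0=1, p1=4, p2=2, p3=3)
step 3: fire t1:  (p0=1, p1=4, p2=2, p3=3) → (p0=2, p1=4, p2=2, p3=3)
step 4: fire t5:  (p0=2, p1=4, p2=2, p3=3) → (p0=1, p1=4, p2=2, p3=1)
step 5: fire t3:  (p0=1, p1=4, p2=2, p3=1) → (p0=0, p1=4, p2=2, p3=2)
step 6: fire t1:  (p0=0, p1=4, p2=2, p3=2) → (p0=1, p1=4, p2=2, p3=2)
step 7: fire t3:  (p0=1, p1=4, p2=2, p3=2) → (p0=0, p1=4, p2=2, p3=3)

(p0=0, p1=4, p2=2, p3=3)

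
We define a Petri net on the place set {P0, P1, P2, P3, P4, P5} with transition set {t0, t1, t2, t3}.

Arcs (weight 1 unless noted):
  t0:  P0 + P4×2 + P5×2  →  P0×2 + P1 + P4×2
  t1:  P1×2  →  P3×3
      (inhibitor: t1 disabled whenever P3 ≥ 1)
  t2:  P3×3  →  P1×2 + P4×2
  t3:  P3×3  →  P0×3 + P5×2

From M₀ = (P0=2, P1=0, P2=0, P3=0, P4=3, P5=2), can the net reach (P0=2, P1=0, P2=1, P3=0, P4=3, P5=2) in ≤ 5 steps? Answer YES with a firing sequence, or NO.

depth 0: 1 marking
depth 1: 2 markings reached so far
depth 2: 2 markings reached so far
(frontier empty at depth 2; search complete)
target is not among the 2 markings reachable within 5 steps

NO — not reachable within 5 firings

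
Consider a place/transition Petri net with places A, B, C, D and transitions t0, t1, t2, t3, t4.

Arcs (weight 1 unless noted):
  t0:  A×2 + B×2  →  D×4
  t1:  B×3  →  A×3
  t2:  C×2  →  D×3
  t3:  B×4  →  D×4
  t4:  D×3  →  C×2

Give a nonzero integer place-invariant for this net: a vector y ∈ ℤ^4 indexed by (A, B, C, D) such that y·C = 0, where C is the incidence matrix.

y = (A:2, B:2, C:3, D:2)

Incidence matrix C (rows=places, cols=transitions):
       t0   t1   t2   t3   t4
    A  -2    3    0    0    0
    B  -2   -3    0   -4    0
    C   0    0   -2    0    2
    D   4    0    3    4   -3

Candidate y = [2, 2, 3, 2]; check y·C column-wise:
  col t0: 2·-2 + 2·-2 + 3·0 + 2·4 = 0
  col t1: 2·3 + 2·-3 + 3·0 + 2·0 = 0
  col t2: 2·0 + 2·0 + 3·-2 + 2·3 = 0
  col t3: 2·0 + 2·-4 + 3·0 + 2·4 = 0
  col t4: 2·0 + 2·0 + 3·2 + 2·-3 = 0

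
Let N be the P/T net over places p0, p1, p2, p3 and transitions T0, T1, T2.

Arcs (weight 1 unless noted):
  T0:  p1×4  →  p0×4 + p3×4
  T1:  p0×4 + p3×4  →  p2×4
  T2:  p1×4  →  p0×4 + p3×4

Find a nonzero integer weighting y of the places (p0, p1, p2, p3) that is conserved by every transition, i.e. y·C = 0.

Incidence matrix C (rows=places, cols=transitions):
       T0   T1   T2
   p0   4   -4    4
   p1  -4    0   -4
   p2   0    4    0
   p3   4   -4    4

Candidate y = [1, 1, 1, 0]; check y·C column-wise:
  col T0: 1·4 + 1·-4 + 1·0 + 0·4 = 0
  col T1: 1·-4 + 1·0 + 1·4 + 0·-4 = 0
  col T2: 1·4 + 1·-4 + 1·0 + 0·4 = 0

y = (p0:1, p1:1, p2:1, p3:0)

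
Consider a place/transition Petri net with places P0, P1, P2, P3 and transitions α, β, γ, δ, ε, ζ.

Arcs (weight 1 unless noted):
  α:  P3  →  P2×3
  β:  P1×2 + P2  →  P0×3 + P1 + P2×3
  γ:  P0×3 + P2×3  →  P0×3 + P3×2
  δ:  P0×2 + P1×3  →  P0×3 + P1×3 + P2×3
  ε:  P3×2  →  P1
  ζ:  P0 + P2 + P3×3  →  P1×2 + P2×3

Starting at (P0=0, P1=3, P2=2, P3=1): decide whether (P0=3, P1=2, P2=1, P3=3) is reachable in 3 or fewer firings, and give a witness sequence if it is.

step 1: fire β:  (P0=0, P1=3, P2=2, P3=1) → (P0=3, P1=2, P2=4, P3=1)
step 2: fire γ:  (P0=3, P1=2, P2=4, P3=1) → (P0=3, P1=2, P2=1, P3=3)

YES — reachable via ⟨β, γ⟩ (2 firings)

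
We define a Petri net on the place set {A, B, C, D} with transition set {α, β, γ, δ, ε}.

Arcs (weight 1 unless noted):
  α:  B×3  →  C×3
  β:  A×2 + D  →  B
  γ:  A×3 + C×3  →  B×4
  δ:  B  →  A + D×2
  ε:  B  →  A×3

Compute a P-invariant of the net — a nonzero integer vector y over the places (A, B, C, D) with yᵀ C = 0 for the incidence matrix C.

y = (A:1, B:3, C:3, D:1)

Incidence matrix C (rows=places, cols=transitions):
        α    β    γ    δ    ε
    A   0   -2   -3    1    3
    B  -3    1    4   -1   -1
    C   3    0   -3    0    0
    D   0   -1    0    2    0

Candidate y = [1, 3, 3, 1]; check y·C column-wise:
  col α: 1·0 + 3·-3 + 3·3 + 1·0 = 0
  col β: 1·-2 + 3·1 + 3·0 + 1·-1 = 0
  col γ: 1·-3 + 3·4 + 3·-3 + 1·0 = 0
  col δ: 1·1 + 3·-1 + 3·0 + 1·2 = 0
  col ε: 1·3 + 3·-1 + 3·0 + 1·0 = 0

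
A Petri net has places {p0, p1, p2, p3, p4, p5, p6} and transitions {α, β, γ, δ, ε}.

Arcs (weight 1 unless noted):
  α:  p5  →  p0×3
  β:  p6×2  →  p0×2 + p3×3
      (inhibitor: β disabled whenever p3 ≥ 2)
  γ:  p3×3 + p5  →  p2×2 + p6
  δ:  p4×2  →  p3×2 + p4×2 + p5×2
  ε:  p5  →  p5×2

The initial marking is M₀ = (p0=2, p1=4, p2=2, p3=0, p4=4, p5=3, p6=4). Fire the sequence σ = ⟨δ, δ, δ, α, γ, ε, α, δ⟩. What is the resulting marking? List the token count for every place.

step 1: fire δ:  (p0=2, p1=4, p2=2, p3=0, p4=4, p5=3, p6=4) → (p0=2, p1=4, p2=2, p3=2, p4=4, p5=5, p6=4)
step 2: fire δ:  (p0=2, p1=4, p2=2, p3=2, p4=4, p5=5, p6=4) → (p0=2, p1=4, p2=2, p3=4, p4=4, p5=7, p6=4)
step 3: fire δ:  (p0=2, p1=4, p2=2, p3=4, p4=4, p5=7, p6=4) → (p0=2, p1=4, p2=2, p3=6, p4=4, p5=9, p6=4)
step 4: fire α:  (p0=2, p1=4, p2=2, p3=6, p4=4, p5=9, p6=4) → (p0=5, p1=4, p2=2, p3=6, p4=4, p5=8, p6=4)
step 5: fire γ:  (p0=5, p1=4, p2=2, p3=6, p4=4, p5=8, p6=4) → (p0=5, p1=4, p2=4, p3=3, p4=4, p5=7, p6=5)
step 6: fire ε:  (p0=5, p1=4, p2=4, p3=3, p4=4, p5=7, p6=5) → (p0=5, p1=4, p2=4, p3=3, p4=4, p5=8, p6=5)
step 7: fire α:  (p0=5, p1=4, p2=4, p3=3, p4=4, p5=8, p6=5) → (p0=8, p1=4, p2=4, p3=3, p4=4, p5=7, p6=5)
step 8: fire δ:  (p0=8, p1=4, p2=4, p3=3, p4=4, p5=7, p6=5) → (p0=8, p1=4, p2=4, p3=5, p4=4, p5=9, p6=5)

(p0=8, p1=4, p2=4, p3=5, p4=4, p5=9, p6=5)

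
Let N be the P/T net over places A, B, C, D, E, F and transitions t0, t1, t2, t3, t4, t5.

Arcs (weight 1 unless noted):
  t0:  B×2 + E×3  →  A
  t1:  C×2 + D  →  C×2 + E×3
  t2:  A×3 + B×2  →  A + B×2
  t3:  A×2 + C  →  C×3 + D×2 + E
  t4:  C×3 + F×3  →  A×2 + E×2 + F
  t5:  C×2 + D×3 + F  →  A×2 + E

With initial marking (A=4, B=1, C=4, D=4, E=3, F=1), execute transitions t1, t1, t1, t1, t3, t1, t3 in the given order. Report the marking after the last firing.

(A=0, B=1, C=8, D=3, E=20, F=1)

step 1: fire t1:  (A=4, B=1, C=4, D=4, E=3, F=1) → (A=4, B=1, C=4, D=3, E=6, F=1)
step 2: fire t1:  (A=4, B=1, C=4, D=3, E=6, F=1) → (A=4, B=1, C=4, D=2, E=9, F=1)
step 3: fire t1:  (A=4, B=1, C=4, D=2, E=9, F=1) → (A=4, B=1, C=4, D=1, E=12, F=1)
step 4: fire t1:  (A=4, B=1, C=4, D=1, E=12, F=1) → (A=4, B=1, C=4, D=0, E=15, F=1)
step 5: fire t3:  (A=4, B=1, C=4, D=0, E=15, F=1) → (A=2, B=1, C=6, D=2, E=16, F=1)
step 6: fire t1:  (A=2, B=1, C=6, D=2, E=16, F=1) → (A=2, B=1, C=6, D=1, E=19, F=1)
step 7: fire t3:  (A=2, B=1, C=6, D=1, E=19, F=1) → (A=0, B=1, C=8, D=3, E=20, F=1)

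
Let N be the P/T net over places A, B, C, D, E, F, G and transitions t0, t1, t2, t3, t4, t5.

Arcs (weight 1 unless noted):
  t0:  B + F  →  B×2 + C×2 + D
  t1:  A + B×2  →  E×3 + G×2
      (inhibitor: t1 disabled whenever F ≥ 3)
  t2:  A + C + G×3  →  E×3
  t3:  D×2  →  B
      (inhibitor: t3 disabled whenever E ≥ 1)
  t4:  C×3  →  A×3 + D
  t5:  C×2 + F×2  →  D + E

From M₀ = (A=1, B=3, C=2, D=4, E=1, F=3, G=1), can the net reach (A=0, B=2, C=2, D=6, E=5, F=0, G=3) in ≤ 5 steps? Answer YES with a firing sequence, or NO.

step 1: fire t0:  (A=1, B=3, C=2, D=4, E=1, F=3, G=1) → (A=1, B=4, C=4, D=5, E=1, F=2, G=1)
step 2: fire t1:  (A=1, B=4, C=4, D=5, E=1, F=2, G=1) → (A=0, B=2, C=4, D=5, E=4, F=2, G=3)
step 3: fire t5:  (A=0, B=2, C=4, D=5, E=4, F=2, G=3) → (A=0, B=2, C=2, D=6, E=5, F=0, G=3)

YES — reachable via ⟨t0, t1, t5⟩ (3 firings)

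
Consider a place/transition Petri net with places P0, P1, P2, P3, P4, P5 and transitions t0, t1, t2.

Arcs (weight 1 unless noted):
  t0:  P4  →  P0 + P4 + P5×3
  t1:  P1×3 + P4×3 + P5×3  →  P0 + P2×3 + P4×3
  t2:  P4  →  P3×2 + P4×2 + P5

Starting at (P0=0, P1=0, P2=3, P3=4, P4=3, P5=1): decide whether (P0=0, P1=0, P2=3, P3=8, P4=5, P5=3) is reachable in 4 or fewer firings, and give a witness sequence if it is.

YES — reachable via ⟨t2, t2⟩ (2 firings)

step 1: fire t2:  (P0=0, P1=0, P2=3, P3=4, P4=3, P5=1) → (P0=0, P1=0, P2=3, P3=6, P4=4, P5=2)
step 2: fire t2:  (P0=0, P1=0, P2=3, P3=6, P4=4, P5=2) → (P0=0, P1=0, P2=3, P3=8, P4=5, P5=3)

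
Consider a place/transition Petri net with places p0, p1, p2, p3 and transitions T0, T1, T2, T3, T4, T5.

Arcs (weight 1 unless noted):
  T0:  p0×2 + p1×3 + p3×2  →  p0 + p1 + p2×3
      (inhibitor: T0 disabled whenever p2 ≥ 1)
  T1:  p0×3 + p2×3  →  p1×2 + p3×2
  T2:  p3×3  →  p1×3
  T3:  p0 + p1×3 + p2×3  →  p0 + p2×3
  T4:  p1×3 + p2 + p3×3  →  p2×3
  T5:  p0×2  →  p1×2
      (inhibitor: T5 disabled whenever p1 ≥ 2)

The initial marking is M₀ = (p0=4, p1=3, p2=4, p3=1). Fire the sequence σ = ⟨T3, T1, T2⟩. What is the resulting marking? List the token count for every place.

(p0=1, p1=5, p2=1, p3=0)

step 1: fire T3:  (p0=4, p1=3, p2=4, p3=1) → (p0=4, p1=0, p2=4, p3=1)
step 2: fire T1:  (p0=4, p1=0, p2=4, p3=1) → (p0=1, p1=2, p2=1, p3=3)
step 3: fire T2:  (p0=1, p1=2, p2=1, p3=3) → (p0=1, p1=5, p2=1, p3=0)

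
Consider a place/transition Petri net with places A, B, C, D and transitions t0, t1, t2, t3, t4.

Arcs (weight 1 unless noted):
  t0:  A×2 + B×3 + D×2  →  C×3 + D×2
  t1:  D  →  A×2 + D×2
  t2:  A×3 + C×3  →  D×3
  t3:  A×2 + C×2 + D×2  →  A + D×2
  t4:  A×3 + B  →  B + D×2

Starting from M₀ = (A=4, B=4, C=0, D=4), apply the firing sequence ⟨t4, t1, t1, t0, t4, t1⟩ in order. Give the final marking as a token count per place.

(A=2, B=1, C=3, D=11)

step 1: fire t4:  (A=4, B=4, C=0, D=4) → (A=1, B=4, C=0, D=6)
step 2: fire t1:  (A=1, B=4, C=0, D=6) → (A=3, B=4, C=0, D=7)
step 3: fire t1:  (A=3, B=4, C=0, D=7) → (A=5, B=4, C=0, D=8)
step 4: fire t0:  (A=5, B=4, C=0, D=8) → (A=3, B=1, C=3, D=8)
step 5: fire t4:  (A=3, B=1, C=3, D=8) → (A=0, B=1, C=3, D=10)
step 6: fire t1:  (A=0, B=1, C=3, D=10) → (A=2, B=1, C=3, D=11)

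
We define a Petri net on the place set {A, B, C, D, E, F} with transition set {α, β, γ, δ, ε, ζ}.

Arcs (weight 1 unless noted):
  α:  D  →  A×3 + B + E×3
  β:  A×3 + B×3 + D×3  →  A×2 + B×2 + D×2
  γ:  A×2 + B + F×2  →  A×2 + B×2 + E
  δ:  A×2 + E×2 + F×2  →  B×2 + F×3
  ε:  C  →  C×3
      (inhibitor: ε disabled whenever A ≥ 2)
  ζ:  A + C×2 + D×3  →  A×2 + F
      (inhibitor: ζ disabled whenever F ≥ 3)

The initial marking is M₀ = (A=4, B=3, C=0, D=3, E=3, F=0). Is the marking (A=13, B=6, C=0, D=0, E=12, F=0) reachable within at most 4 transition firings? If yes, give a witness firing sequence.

YES — reachable via ⟨α, α, α⟩ (3 firings)

step 1: fire α:  (A=4, B=3, C=0, D=3, E=3, F=0) → (A=7, B=4, C=0, D=2, E=6, F=0)
step 2: fire α:  (A=7, B=4, C=0, D=2, E=6, F=0) → (A=10, B=5, C=0, D=1, E=9, F=0)
step 3: fire α:  (A=10, B=5, C=0, D=1, E=9, F=0) → (A=13, B=6, C=0, D=0, E=12, F=0)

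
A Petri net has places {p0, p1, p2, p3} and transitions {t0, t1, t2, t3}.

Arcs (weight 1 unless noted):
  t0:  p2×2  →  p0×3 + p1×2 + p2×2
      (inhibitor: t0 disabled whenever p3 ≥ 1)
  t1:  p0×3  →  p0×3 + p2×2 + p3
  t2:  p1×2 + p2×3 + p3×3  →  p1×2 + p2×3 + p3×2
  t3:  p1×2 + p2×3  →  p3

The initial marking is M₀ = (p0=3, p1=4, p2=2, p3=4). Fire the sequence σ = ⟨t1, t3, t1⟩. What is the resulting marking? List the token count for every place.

(p0=3, p1=2, p2=3, p3=7)

step 1: fire t1:  (p0=3, p1=4, p2=2, p3=4) → (p0=3, p1=4, p2=4, p3=5)
step 2: fire t3:  (p0=3, p1=4, p2=4, p3=5) → (p0=3, p1=2, p2=1, p3=6)
step 3: fire t1:  (p0=3, p1=2, p2=1, p3=6) → (p0=3, p1=2, p2=3, p3=7)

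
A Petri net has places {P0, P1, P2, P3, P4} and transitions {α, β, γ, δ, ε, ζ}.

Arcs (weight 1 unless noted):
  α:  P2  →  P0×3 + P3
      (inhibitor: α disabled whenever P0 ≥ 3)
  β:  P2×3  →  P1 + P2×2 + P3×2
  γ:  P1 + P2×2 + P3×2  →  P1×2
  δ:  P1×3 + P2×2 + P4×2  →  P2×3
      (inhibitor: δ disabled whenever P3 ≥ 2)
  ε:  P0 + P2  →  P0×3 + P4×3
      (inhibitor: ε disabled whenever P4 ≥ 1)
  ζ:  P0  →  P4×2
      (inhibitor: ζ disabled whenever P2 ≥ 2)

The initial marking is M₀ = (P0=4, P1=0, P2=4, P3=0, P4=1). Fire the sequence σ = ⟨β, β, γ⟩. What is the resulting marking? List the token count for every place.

(P0=4, P1=3, P2=0, P3=2, P4=1)

step 1: fire β:  (P0=4, P1=0, P2=4, P3=0, P4=1) → (P0=4, P1=1, P2=3, P3=2, P4=1)
step 2: fire β:  (P0=4, P1=1, P2=3, P3=2, P4=1) → (P0=4, P1=2, P2=2, P3=4, P4=1)
step 3: fire γ:  (P0=4, P1=2, P2=2, P3=4, P4=1) → (P0=4, P1=3, P2=0, P3=2, P4=1)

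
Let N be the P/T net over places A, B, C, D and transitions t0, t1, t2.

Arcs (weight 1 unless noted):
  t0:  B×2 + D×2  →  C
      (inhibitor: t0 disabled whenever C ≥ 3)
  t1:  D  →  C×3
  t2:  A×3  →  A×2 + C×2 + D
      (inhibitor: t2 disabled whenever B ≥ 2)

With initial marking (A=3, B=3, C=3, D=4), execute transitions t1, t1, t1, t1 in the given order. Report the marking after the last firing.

(A=3, B=3, C=15, D=0)

step 1: fire t1:  (A=3, B=3, C=3, D=4) → (A=3, B=3, C=6, D=3)
step 2: fire t1:  (A=3, B=3, C=6, D=3) → (A=3, B=3, C=9, D=2)
step 3: fire t1:  (A=3, B=3, C=9, D=2) → (A=3, B=3, C=12, D=1)
step 4: fire t1:  (A=3, B=3, C=12, D=1) → (A=3, B=3, C=15, D=0)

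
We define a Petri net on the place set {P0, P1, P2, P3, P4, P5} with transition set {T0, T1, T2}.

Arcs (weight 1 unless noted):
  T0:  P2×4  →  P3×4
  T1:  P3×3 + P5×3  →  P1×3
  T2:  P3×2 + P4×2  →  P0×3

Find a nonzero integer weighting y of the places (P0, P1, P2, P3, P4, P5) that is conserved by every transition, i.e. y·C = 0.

Incidence matrix C (rows=places, cols=transitions):
       T0   T1   T2
   P0   0    0    3
   P1   0    3    0
   P2  -4    0    0
   P3   4   -3   -2
   P4   0    0   -2
   P5   0   -3    0

Candidate y = [2, 3, 3, 3, 0, 0]; check y·C column-wise:
  col T0: 2·0 + 3·0 + 3·-4 + 3·4 = 0
  col T1: 2·0 + 3·3 + 3·0 + 3·-3 + 0·-3 = 0
  col T2: 2·3 + 3·0 + 3·0 + 3·-2 + 0·-2 = 0

y = (P0:2, P1:3, P2:3, P3:3, P4:0, P5:0)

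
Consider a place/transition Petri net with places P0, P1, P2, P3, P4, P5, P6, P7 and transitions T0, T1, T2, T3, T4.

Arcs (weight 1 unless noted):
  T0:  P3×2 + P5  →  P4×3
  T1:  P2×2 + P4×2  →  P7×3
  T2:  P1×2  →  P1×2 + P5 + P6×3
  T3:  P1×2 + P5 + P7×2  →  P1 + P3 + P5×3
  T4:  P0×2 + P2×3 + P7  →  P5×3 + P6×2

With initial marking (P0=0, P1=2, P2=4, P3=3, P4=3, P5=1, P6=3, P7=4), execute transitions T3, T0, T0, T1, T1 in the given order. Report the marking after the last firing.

step 1: fire T3:  (P0=0, P1=2, P2=4, P3=3, P4=3, P5=1, P6=3, P7=4) → (P0=0, P1=1, P2=4, P3=4, P4=3, P5=3, P6=3, P7=2)
step 2: fire T0:  (P0=0, P1=1, P2=4, P3=4, P4=3, P5=3, P6=3, P7=2) → (P0=0, P1=1, P2=4, P3=2, P4=6, P5=2, P6=3, P7=2)
step 3: fire T0:  (P0=0, P1=1, P2=4, P3=2, P4=6, P5=2, P6=3, P7=2) → (P0=0, P1=1, P2=4, P3=0, P4=9, P5=1, P6=3, P7=2)
step 4: fire T1:  (P0=0, P1=1, P2=4, P3=0, P4=9, P5=1, P6=3, P7=2) → (P0=0, P1=1, P2=2, P3=0, P4=7, P5=1, P6=3, P7=5)
step 5: fire T1:  (P0=0, P1=1, P2=2, P3=0, P4=7, P5=1, P6=3, P7=5) → (P0=0, P1=1, P2=0, P3=0, P4=5, P5=1, P6=3, P7=8)

(P0=0, P1=1, P2=0, P3=0, P4=5, P5=1, P6=3, P7=8)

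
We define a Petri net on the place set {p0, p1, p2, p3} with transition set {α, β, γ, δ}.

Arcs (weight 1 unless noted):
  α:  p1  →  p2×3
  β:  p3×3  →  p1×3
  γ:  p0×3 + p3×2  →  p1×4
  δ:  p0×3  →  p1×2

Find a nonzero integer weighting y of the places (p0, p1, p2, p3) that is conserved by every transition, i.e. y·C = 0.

y = (p0:2, p1:3, p2:1, p3:3)

Incidence matrix C (rows=places, cols=transitions):
        α    β    γ    δ
   p0   0    0   -3   -3
   p1  -1    3    4    2
   p2   3    0    0    0
   p3   0   -3   -2    0

Candidate y = [2, 3, 1, 3]; check y·C column-wise:
  col α: 2·0 + 3·-1 + 1·3 + 3·0 = 0
  col β: 2·0 + 3·3 + 1·0 + 3·-3 = 0
  col γ: 2·-3 + 3·4 + 1·0 + 3·-2 = 0
  col δ: 2·-3 + 3·2 + 1·0 + 3·0 = 0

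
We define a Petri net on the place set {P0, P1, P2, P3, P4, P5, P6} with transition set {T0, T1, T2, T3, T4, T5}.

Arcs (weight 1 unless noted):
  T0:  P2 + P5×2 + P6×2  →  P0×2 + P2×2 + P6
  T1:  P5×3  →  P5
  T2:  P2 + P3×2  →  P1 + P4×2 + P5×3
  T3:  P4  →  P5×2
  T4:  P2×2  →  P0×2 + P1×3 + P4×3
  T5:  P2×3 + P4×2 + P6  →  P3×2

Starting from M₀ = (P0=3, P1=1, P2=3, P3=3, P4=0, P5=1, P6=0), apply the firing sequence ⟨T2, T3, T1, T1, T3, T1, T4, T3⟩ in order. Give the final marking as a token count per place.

(P0=5, P1=5, P2=0, P3=1, P4=2, P5=4, P6=0)

step 1: fire T2:  (P0=3, P1=1, P2=3, P3=3, P4=0, P5=1, P6=0) → (P0=3, P1=2, P2=2, P3=1, P4=2, P5=4, P6=0)
step 2: fire T3:  (P0=3, P1=2, P2=2, P3=1, P4=2, P5=4, P6=0) → (P0=3, P1=2, P2=2, P3=1, P4=1, P5=6, P6=0)
step 3: fire T1:  (P0=3, P1=2, P2=2, P3=1, P4=1, P5=6, P6=0) → (P0=3, P1=2, P2=2, P3=1, P4=1, P5=4, P6=0)
step 4: fire T1:  (P0=3, P1=2, P2=2, P3=1, P4=1, P5=4, P6=0) → (P0=3, P1=2, P2=2, P3=1, P4=1, P5=2, P6=0)
step 5: fire T3:  (P0=3, P1=2, P2=2, P3=1, P4=1, P5=2, P6=0) → (P0=3, P1=2, P2=2, P3=1, P4=0, P5=4, P6=0)
step 6: fire T1:  (P0=3, P1=2, P2=2, P3=1, P4=0, P5=4, P6=0) → (P0=3, P1=2, P2=2, P3=1, P4=0, P5=2, P6=0)
step 7: fire T4:  (P0=3, P1=2, P2=2, P3=1, P4=0, P5=2, P6=0) → (P0=5, P1=5, P2=0, P3=1, P4=3, P5=2, P6=0)
step 8: fire T3:  (P0=5, P1=5, P2=0, P3=1, P4=3, P5=2, P6=0) → (P0=5, P1=5, P2=0, P3=1, P4=2, P5=4, P6=0)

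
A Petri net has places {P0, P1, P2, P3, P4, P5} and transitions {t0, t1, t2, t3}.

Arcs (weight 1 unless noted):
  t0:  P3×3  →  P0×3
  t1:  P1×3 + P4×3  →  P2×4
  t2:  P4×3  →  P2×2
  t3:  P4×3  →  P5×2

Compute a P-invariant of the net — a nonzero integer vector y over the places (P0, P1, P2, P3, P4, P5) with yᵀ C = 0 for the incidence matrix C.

Incidence matrix C (rows=places, cols=transitions):
       t0   t1   t2   t3
   P0   3    0    0    0
   P1   0   -3    0    0
   P2   0    4    2    0
   P3  -3    0    0    0
   P4   0   -3   -3   -3
   P5   0    0    0    2

Candidate y = [1, 0, 0, 1, 0, 0]; check y·C column-wise:
  col t0: 1·3 + 1·-3 = 0
  col t1: 1·0 + 0·-3 + 0·4 + 1·0 + 0·-3 = 0
  col t2: 1·0 + 0·2 + 1·0 + 0·-3 = 0
  col t3: 1·0 + 1·0 + 0·-3 + 0·2 = 0

y = (P0:1, P1:0, P2:0, P3:1, P4:0, P5:0)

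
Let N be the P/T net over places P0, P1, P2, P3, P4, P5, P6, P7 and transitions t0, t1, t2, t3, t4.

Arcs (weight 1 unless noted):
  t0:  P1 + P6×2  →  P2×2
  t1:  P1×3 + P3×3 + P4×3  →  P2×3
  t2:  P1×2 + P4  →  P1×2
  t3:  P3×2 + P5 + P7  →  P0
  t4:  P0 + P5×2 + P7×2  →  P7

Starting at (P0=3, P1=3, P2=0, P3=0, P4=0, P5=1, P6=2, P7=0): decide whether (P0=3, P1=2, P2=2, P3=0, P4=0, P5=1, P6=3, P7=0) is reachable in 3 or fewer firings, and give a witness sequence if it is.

NO — not reachable within 3 firings

depth 0: 1 marking
depth 1: 2 markings reached so far
depth 2: 2 markings reached so far
(frontier empty at depth 2; search complete)
target is not among the 2 markings reachable within 3 steps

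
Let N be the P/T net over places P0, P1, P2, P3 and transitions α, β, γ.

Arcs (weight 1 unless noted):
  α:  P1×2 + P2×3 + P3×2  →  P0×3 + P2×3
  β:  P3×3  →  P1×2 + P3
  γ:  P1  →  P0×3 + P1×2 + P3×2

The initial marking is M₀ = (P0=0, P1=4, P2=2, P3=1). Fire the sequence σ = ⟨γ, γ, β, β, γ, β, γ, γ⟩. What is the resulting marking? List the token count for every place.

step 1: fire γ:  (P0=0, P1=4, P2=2, P3=1) → (P0=3, P1=5, P2=2, P3=3)
step 2: fire γ:  (P0=3, P1=5, P2=2, P3=3) → (P0=6, P1=6, P2=2, P3=5)
step 3: fire β:  (P0=6, P1=6, P2=2, P3=5) → (P0=6, P1=8, P2=2, P3=3)
step 4: fire β:  (P0=6, P1=8, P2=2, P3=3) → (P0=6, P1=10, P2=2, P3=1)
step 5: fire γ:  (P0=6, P1=10, P2=2, P3=1) → (P0=9, P1=11, P2=2, P3=3)
step 6: fire β:  (P0=9, P1=11, P2=2, P3=3) → (P0=9, P1=13, P2=2, P3=1)
step 7: fire γ:  (P0=9, P1=13, P2=2, P3=1) → (P0=12, P1=14, P2=2, P3=3)
step 8: fire γ:  (P0=12, P1=14, P2=2, P3=3) → (P0=15, P1=15, P2=2, P3=5)

(P0=15, P1=15, P2=2, P3=5)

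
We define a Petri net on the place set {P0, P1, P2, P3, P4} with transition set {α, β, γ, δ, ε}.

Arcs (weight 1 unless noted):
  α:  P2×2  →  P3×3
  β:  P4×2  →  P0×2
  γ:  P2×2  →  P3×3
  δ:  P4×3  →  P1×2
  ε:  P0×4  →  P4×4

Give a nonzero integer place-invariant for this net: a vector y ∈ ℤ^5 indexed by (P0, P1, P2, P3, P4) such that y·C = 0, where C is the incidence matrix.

y = (P0:0, P1:0, P2:3, P3:2, P4:0)

Incidence matrix C (rows=places, cols=transitions):
        α    β    γ    δ    ε
   P0   0    2    0    0   -4
   P1   0    0    0    2    0
   P2  -2    0   -2    0    0
   P3   3    0    3    0    0
   P4   0   -2    0   -3    4

Candidate y = [0, 0, 3, 2, 0]; check y·C column-wise:
  col α: 3·-2 + 2·3 = 0
  col β: 0·2 + 3·0 + 2·0 + 0·-2 = 0
  col γ: 3·-2 + 2·3 = 0
  col δ: 0·2 + 3·0 + 2·0 + 0·-3 = 0
  col ε: 0·-4 + 3·0 + 2·0 + 0·4 = 0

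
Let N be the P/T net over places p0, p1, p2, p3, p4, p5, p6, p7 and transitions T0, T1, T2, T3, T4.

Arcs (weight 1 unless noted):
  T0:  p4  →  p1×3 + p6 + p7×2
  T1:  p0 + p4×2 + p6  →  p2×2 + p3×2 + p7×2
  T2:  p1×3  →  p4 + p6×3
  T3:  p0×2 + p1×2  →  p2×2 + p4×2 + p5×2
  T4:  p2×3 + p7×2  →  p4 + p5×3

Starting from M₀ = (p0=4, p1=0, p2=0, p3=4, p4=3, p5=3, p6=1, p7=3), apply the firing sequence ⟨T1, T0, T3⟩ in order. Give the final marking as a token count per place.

(p0=1, p1=1, p2=4, p3=6, p4=2, p5=5, p6=1, p7=7)

step 1: fire T1:  (p0=4, p1=0, p2=0, p3=4, p4=3, p5=3, p6=1, p7=3) → (p0=3, p1=0, p2=2, p3=6, p4=1, p5=3, p6=0, p7=5)
step 2: fire T0:  (p0=3, p1=0, p2=2, p3=6, p4=1, p5=3, p6=0, p7=5) → (p0=3, p1=3, p2=2, p3=6, p4=0, p5=3, p6=1, p7=7)
step 3: fire T3:  (p0=3, p1=3, p2=2, p3=6, p4=0, p5=3, p6=1, p7=7) → (p0=1, p1=1, p2=4, p3=6, p4=2, p5=5, p6=1, p7=7)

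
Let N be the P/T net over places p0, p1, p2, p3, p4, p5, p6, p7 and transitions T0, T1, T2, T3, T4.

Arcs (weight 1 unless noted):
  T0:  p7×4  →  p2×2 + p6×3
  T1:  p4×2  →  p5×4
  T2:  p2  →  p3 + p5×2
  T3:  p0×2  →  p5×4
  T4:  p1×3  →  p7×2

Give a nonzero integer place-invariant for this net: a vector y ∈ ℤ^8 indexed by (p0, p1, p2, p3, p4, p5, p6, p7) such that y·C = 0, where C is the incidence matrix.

y = (p0:2, p1:0, p2:0, p3:-2, p4:2, p5:1, p6:0, p7:0)

Incidence matrix C (rows=places, cols=transitions):
       T0   T1   T2   T3   T4
   p0   0    0    0   -2    0
   p1   0    0    0    0   -3
   p2   2    0   -1    0    0
   p3   0    0    1    0    0
   p4   0   -2    0    0    0
   p5   0    4    2    4    0
   p6   3    0    0    0    0
   p7  -4    0    0    0    2

Candidate y = [2, 0, 0, -2, 2, 1, 0, 0]; check y·C column-wise:
  col T0: 2·0 + 0·2 + -2·0 + 2·0 + 1·0 + 0·3 + 0·-4 = 0
  col T1: 2·0 + -2·0 + 2·-2 + 1·4 = 0
  col T2: 2·0 + 0·-1 + -2·1 + 2·0 + 1·2 = 0
  col T3: 2·-2 + -2·0 + 2·0 + 1·4 = 0
  col T4: 2·0 + 0·-3 + -2·0 + 2·0 + 1·0 + 0·2 = 0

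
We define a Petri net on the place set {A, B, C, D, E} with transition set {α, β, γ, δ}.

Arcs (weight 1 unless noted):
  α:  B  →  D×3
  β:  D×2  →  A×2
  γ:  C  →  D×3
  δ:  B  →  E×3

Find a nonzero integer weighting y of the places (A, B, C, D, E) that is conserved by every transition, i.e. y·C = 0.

y = (A:1, B:3, C:3, D:1, E:1)

Incidence matrix C (rows=places, cols=transitions):
        α    β    γ    δ
    A   0    2    0    0
    B  -1    0    0   -1
    C   0    0   -1    0
    D   3   -2    3    0
    E   0    0    0    3

Candidate y = [1, 3, 3, 1, 1]; check y·C column-wise:
  col α: 1·0 + 3·-1 + 3·0 + 1·3 + 1·0 = 0
  col β: 1·2 + 3·0 + 3·0 + 1·-2 + 1·0 = 0
  col γ: 1·0 + 3·0 + 3·-1 + 1·3 + 1·0 = 0
  col δ: 1·0 + 3·-1 + 3·0 + 1·0 + 1·3 = 0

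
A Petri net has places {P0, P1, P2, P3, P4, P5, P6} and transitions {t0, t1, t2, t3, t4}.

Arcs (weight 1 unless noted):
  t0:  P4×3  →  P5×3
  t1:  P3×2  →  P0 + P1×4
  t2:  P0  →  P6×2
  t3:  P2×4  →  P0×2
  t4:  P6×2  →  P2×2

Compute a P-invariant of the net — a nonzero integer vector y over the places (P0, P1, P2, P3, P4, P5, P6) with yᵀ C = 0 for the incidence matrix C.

y = (P0:0, P1:1, P2:0, P3:2, P4:0, P5:0, P6:0)

Incidence matrix C (rows=places, cols=transitions):
       t0   t1   t2   t3   t4
   P0   0    1   -1    2    0
   P1   0    4    0    0    0
   P2   0    0    0   -4    2
   P3   0   -2    0    0    0
   P4  -3    0    0    0    0
   P5   3    0    0    0    0
   P6   0    0    2    0   -2

Candidate y = [0, 1, 0, 2, 0, 0, 0]; check y·C column-wise:
  col t0: 1·0 + 2·0 + 0·-3 + 0·3 = 0
  col t1: 0·1 + 1·4 + 2·-2 = 0
  col t2: 0·-1 + 1·0 + 2·0 + 0·2 = 0
  col t3: 0·2 + 1·0 + 0·-4 + 2·0 = 0
  col t4: 1·0 + 0·2 + 2·0 + 0·-2 = 0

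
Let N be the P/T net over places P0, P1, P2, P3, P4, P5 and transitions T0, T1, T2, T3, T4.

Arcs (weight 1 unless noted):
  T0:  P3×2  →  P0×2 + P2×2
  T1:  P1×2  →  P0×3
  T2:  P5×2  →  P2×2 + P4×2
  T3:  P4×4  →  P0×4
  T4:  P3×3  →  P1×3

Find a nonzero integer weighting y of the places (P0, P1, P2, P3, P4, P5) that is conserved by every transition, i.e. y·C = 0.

Incidence matrix C (rows=places, cols=transitions):
       T0   T1   T2   T3   T4
   P0   2    3    0    4    0
   P1   0   -2    0    0    3
   P2   2    0    2    0    0
   P3  -2    0    0    0   -3
   P4   0    0    2   -4    0
   P5   0    0   -2    0    0

Candidate y = [2, 3, 1, 3, 2, 3]; check y·C column-wise:
  col T0: 2·2 + 3·0 + 1·2 + 3·-2 + 2·0 + 3·0 = 0
  col T1: 2·3 + 3·-2 + 1·0 + 3·0 + 2·0 + 3·0 = 0
  col T2: 2·0 + 3·0 + 1·2 + 3·0 + 2·2 + 3·-2 = 0
  col T3: 2·4 + 3·0 + 1·0 + 3·0 + 2·-4 + 3·0 = 0
  col T4: 2·0 + 3·3 + 1·0 + 3·-3 + 2·0 + 3·0 = 0

y = (P0:2, P1:3, P2:1, P3:3, P4:2, P5:3)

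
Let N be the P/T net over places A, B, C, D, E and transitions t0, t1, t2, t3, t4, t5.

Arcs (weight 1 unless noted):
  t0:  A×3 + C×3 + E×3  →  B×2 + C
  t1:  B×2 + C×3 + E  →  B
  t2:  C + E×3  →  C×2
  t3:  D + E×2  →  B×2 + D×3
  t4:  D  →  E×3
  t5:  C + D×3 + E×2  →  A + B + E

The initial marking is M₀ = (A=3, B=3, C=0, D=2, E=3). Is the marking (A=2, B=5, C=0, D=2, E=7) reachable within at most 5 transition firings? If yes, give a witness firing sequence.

NO — not reachable within 5 firings

depth 0: 1 marking
depth 1: 3 markings reached so far
depth 2: 5 markings reached so far
depth 3: 7 markings reached so far
depth 4: 10 markings reached so far
depth 5: 13 markings reached so far
target is not among the 13 markings reachable within 5 steps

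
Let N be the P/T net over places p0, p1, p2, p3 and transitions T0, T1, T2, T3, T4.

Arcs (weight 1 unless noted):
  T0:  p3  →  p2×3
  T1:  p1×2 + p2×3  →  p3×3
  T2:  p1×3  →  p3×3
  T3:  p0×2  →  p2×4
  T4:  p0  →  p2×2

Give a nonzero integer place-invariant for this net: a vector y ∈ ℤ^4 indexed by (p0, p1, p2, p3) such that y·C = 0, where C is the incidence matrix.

Incidence matrix C (rows=places, cols=transitions):
       T0   T1   T2   T3   T4
   p0   0    0    0   -2   -1
   p1   0   -2   -3    0    0
   p2   3   -3    0    4    2
   p3  -1    3    3    0    0

Candidate y = [2, 3, 1, 3]; check y·C column-wise:
  col T0: 2·0 + 3·0 + 1·3 + 3·-1 = 0
  col T1: 2·0 + 3·-2 + 1·-3 + 3·3 = 0
  col T2: 2·0 + 3·-3 + 1·0 + 3·3 = 0
  col T3: 2·-2 + 3·0 + 1·4 + 3·0 = 0
  col T4: 2·-1 + 3·0 + 1·2 + 3·0 = 0

y = (p0:2, p1:3, p2:1, p3:3)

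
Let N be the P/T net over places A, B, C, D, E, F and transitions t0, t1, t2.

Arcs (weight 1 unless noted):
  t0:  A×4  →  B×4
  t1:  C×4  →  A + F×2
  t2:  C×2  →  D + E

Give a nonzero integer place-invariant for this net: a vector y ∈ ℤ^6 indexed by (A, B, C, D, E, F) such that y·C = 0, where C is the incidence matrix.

Incidence matrix C (rows=places, cols=transitions):
       t0   t1   t2
    A  -4    1    0
    B   4    0    0
    C   0   -4   -2
    D   0    0    1
    E   0    0    1
    F   0    2    0

Candidate y = [4, 4, 1, 2, 0, 0]; check y·C column-wise:
  col t0: 4·-4 + 4·4 + 1·0 + 2·0 = 0
  col t1: 4·1 + 4·0 + 1·-4 + 2·0 + 0·2 = 0
  col t2: 4·0 + 4·0 + 1·-2 + 2·1 + 0·1 = 0

y = (A:4, B:4, C:1, D:2, E:0, F:0)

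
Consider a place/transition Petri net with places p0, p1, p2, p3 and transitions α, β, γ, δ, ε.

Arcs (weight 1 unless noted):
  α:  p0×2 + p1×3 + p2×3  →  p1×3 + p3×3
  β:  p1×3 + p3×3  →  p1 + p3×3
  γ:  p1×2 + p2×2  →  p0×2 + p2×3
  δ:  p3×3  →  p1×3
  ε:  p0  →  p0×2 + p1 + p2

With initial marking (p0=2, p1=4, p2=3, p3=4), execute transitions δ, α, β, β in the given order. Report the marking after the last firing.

step 1: fire δ:  (p0=2, p1=4, p2=3, p3=4) → (p0=2, p1=7, p2=3, p3=1)
step 2: fire α:  (p0=2, p1=7, p2=3, p3=1) → (p0=0, p1=7, p2=0, p3=4)
step 3: fire β:  (p0=0, p1=7, p2=0, p3=4) → (p0=0, p1=5, p2=0, p3=4)
step 4: fire β:  (p0=0, p1=5, p2=0, p3=4) → (p0=0, p1=3, p2=0, p3=4)

(p0=0, p1=3, p2=0, p3=4)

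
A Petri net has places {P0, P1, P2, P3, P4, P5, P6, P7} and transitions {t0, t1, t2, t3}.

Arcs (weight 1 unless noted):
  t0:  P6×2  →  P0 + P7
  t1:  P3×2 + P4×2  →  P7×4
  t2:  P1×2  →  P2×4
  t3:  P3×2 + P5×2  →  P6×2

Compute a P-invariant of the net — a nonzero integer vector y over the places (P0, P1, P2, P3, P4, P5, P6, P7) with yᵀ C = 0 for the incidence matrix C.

Incidence matrix C (rows=places, cols=transitions):
       t0   t1   t2   t3
   P0   1    0    0    0
   P1   0    0   -2    0
   P2   0    0    4    0
   P3   0   -2    0   -2
   P4   0   -2    0    0
   P5   0    0    0   -2
   P6  -2    0    0    2
   P7   1    4    0    0

Candidate y = [0, 2, 1, 0, 0, 0, 0, 0]; check y·C column-wise:
  col t0: 0·1 + 2·0 + 1·0 + 0·-2 + 0·1 = 0
  col t1: 2·0 + 1·0 + 0·-2 + 0·-2 + 0·4 = 0
  col t2: 2·-2 + 1·4 = 0
  col t3: 2·0 + 1·0 + 0·-2 + 0·-2 + 0·2 = 0

y = (P0:0, P1:2, P2:1, P3:0, P4:0, P5:0, P6:0, P7:0)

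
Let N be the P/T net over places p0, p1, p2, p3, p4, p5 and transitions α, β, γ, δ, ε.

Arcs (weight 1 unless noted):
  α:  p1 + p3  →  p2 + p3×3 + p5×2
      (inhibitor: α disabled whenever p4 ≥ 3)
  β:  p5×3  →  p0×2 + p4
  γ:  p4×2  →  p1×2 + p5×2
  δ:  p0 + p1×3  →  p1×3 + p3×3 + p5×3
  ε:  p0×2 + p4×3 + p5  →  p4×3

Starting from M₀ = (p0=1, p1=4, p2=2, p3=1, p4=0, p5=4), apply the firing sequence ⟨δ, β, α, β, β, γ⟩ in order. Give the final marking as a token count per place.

step 1: fire δ:  (p0=1, p1=4, p2=2, p3=1, p4=0, p5=4) → (p0=0, p1=4, p2=2, p3=4, p4=0, p5=7)
step 2: fire β:  (p0=0, p1=4, p2=2, p3=4, p4=0, p5=7) → (p0=2, p1=4, p2=2, p3=4, p4=1, p5=4)
step 3: fire α:  (p0=2, p1=4, p2=2, p3=4, p4=1, p5=4) → (p0=2, p1=3, p2=3, p3=6, p4=1, p5=6)
step 4: fire β:  (p0=2, p1=3, p2=3, p3=6, p4=1, p5=6) → (p0=4, p1=3, p2=3, p3=6, p4=2, p5=3)
step 5: fire β:  (p0=4, p1=3, p2=3, p3=6, p4=2, p5=3) → (p0=6, p1=3, p2=3, p3=6, p4=3, p5=0)
step 6: fire γ:  (p0=6, p1=3, p2=3, p3=6, p4=3, p5=0) → (p0=6, p1=5, p2=3, p3=6, p4=1, p5=2)

(p0=6, p1=5, p2=3, p3=6, p4=1, p5=2)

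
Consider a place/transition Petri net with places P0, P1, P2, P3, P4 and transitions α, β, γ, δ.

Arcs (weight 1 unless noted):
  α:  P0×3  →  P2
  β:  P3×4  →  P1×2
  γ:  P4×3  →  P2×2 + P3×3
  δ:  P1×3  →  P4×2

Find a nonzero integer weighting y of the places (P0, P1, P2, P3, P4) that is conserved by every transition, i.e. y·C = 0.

y = (P0:1, P1:2, P2:3, P3:1, P4:3)

Incidence matrix C (rows=places, cols=transitions):
        α    β    γ    δ
   P0  -3    0    0    0
   P1   0    2    0   -3
   P2   1    0    2    0
   P3   0   -4    3    0
   P4   0    0   -3    2

Candidate y = [1, 2, 3, 1, 3]; check y·C column-wise:
  col α: 1·-3 + 2·0 + 3·1 + 1·0 + 3·0 = 0
  col β: 1·0 + 2·2 + 3·0 + 1·-4 + 3·0 = 0
  col γ: 1·0 + 2·0 + 3·2 + 1·3 + 3·-3 = 0
  col δ: 1·0 + 2·-3 + 3·0 + 1·0 + 3·2 = 0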